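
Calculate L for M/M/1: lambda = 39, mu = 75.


rho = 39/75; L = rho/(1-rho) = 1.08

1.08


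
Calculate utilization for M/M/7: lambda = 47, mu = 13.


rho = lambda/(c*mu) = 47/(7*13) = 0.5165

0.5165


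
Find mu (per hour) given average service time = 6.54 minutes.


mu = 60 / avg_service_time = 60 / 6.54 = 9.17 per hour

9.17 per hour


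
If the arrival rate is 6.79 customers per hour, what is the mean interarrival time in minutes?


Mean interarrival time = 60/lambda = 60/6.79 = 8.84 minutes

8.84 minutes


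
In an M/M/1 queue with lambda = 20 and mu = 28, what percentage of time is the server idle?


Idle fraction = (1 - rho) * 100 = (1 - 20/28) * 100 = 28.6%

28.6%


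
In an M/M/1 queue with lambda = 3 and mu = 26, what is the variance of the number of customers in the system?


rho = 3/26; Var(N) = rho/(1-rho)^2 = 0.15

0.15


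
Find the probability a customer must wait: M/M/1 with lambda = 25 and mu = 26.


P(wait) = rho = lambda/mu = 25/26 = 0.9615

0.9615


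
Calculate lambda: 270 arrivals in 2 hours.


lambda = total arrivals / time = 270 / 2 = 135.0 per hour

135.0 per hour


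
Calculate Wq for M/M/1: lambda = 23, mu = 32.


rho = 23/32; Wq = rho/(mu - lambda) = 0.0799 hours

0.0799 hours


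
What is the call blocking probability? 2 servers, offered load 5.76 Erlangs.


B(N,A) = (A^N/N!) / sum(A^k/k!, k=0..N) with N=2, A=5.76 = 0.7105

0.7105


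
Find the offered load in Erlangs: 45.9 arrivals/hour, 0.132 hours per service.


Offered load a = lambda * E[S] = 45.9 * 0.132 = 6.06 Erlangs

6.06 Erlangs


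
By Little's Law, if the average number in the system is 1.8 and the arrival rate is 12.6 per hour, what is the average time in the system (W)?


W = L / lambda = 1.8 / 12.6 = 0.1429 hours

0.1429 hours


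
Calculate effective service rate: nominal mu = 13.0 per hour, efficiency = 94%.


Effective rate = mu * efficiency = 13.0 * 0.94 = 12.22 per hour

12.22 per hour


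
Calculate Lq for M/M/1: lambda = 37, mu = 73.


rho = 37/73; Lq = rho^2/(1-rho) = 0.52

0.52


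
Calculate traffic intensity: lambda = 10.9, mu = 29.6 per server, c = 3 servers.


rho = lambda / (c * mu) = 10.9 / (3 * 29.6) = 0.1227

0.1227


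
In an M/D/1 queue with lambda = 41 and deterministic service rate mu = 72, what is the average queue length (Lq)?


M/D/1: Lq = rho^2 / (2*(1-rho)) where rho = 41/72; Lq = 0.38

0.38


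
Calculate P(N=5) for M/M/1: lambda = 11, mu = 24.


rho = 11/24; P(n) = (1-rho)*rho^n = (1-11/24)*(11/24)^5 = 0.011

0.011


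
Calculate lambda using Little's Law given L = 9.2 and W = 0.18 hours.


lambda = L / W = 9.2 / 0.18 = 51.11 per hour

51.11 per hour


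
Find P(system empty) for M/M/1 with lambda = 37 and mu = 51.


P0 = 1 - rho = 1 - 37/51 = 0.2745

0.2745


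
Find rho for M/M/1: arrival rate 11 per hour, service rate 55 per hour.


rho = lambda/mu = 11/55 = 0.2

0.2


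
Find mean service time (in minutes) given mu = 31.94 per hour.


Mean service time = 60/mu = 60/31.94 = 1.88 minutes

1.88 minutes


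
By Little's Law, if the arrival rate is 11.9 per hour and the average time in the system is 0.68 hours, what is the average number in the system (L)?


L = lambda * W = 11.9 * 0.68 = 8.09

8.09


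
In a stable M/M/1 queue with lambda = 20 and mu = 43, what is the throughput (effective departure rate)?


For a stable queue (lambda < mu), throughput = lambda = 20 per hour

20 per hour


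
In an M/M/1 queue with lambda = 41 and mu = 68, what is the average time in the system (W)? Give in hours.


W = 1/(mu - lambda) = 1/(68 - 41) = 0.037 hours

0.037 hours


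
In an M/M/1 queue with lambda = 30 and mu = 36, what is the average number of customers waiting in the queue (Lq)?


rho = 30/36; Lq = rho^2/(1-rho) = 4.17

4.17


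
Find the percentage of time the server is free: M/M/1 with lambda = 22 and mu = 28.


Idle fraction = (1 - rho) * 100 = (1 - 22/28) * 100 = 21.4%

21.4%


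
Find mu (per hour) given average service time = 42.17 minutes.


mu = 60 / avg_service_time = 60 / 42.17 = 1.42 per hour

1.42 per hour


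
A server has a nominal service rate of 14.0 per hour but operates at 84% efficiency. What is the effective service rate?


Effective rate = mu * efficiency = 14.0 * 0.84 = 11.76 per hour

11.76 per hour


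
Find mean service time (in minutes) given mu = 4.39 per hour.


Mean service time = 60/mu = 60/4.39 = 13.67 minutes

13.67 minutes


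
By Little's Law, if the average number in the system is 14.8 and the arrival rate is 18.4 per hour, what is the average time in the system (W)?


W = L / lambda = 14.8 / 18.4 = 0.8043 hours

0.8043 hours


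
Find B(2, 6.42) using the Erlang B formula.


B(N,A) = (A^N/N!) / sum(A^k/k!, k=0..N) with N=2, A=6.42 = 0.7353

0.7353


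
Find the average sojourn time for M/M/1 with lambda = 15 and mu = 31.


W = 1/(mu - lambda) = 1/(31 - 15) = 0.0625 hours

0.0625 hours


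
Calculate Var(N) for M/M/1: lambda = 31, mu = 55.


rho = 31/55; Var(N) = rho/(1-rho)^2 = 2.96

2.96


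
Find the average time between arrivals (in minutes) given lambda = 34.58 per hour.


Mean interarrival time = 60/lambda = 60/34.58 = 1.74 minutes

1.74 minutes


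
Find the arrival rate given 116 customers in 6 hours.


lambda = total arrivals / time = 116 / 6 = 19.33 per hour

19.33 per hour


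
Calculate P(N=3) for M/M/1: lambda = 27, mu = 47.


rho = 27/47; P(n) = (1-rho)*rho^n = (1-27/47)*(27/47)^3 = 0.0807

0.0807


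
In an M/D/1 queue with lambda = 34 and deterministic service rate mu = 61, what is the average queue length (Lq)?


M/D/1: Lq = rho^2 / (2*(1-rho)) where rho = 34/61; Lq = 0.35

0.35


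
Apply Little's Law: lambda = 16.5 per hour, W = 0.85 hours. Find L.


L = lambda * W = 16.5 * 0.85 = 14.03

14.03


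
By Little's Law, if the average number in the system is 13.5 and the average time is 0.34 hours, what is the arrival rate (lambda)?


lambda = L / W = 13.5 / 0.34 = 39.71 per hour

39.71 per hour


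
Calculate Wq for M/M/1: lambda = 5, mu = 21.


rho = 5/21; Wq = rho/(mu - lambda) = 0.0149 hours

0.0149 hours


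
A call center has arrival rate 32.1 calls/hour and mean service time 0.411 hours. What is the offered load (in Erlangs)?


Offered load a = lambda * E[S] = 32.1 * 0.411 = 13.19 Erlangs

13.19 Erlangs


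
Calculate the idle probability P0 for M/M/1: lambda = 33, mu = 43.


P0 = 1 - rho = 1 - 33/43 = 0.2326

0.2326


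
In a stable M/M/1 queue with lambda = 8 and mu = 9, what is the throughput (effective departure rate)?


For a stable queue (lambda < mu), throughput = lambda = 8 per hour

8 per hour


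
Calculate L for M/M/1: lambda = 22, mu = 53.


rho = 22/53; L = rho/(1-rho) = 0.71

0.71


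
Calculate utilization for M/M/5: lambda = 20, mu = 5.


rho = lambda/(c*mu) = 20/(5*5) = 0.8

0.8


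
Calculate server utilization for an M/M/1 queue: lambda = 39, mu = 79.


rho = lambda/mu = 39/79 = 0.4937

0.4937


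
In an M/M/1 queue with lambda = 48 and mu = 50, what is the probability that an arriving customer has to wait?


P(wait) = rho = lambda/mu = 48/50 = 0.96

0.96


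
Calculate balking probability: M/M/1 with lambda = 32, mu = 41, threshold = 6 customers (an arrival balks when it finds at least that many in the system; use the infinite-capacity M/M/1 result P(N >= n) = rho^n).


P(N >= 6) = rho^6 = (32/41)^6 = 0.226

0.226


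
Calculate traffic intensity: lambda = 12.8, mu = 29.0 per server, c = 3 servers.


rho = lambda / (c * mu) = 12.8 / (3 * 29.0) = 0.1471

0.1471


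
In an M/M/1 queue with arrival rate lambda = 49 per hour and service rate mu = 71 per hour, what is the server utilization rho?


rho = lambda/mu = 49/71 = 0.6901

0.6901


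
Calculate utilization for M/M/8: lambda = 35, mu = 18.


rho = lambda/(c*mu) = 35/(8*18) = 0.2431

0.2431


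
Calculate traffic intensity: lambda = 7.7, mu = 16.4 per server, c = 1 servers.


rho = lambda / (c * mu) = 7.7 / (1 * 16.4) = 0.4695

0.4695


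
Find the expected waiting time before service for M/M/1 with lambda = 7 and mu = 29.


rho = 7/29; Wq = rho/(mu - lambda) = 0.011 hours

0.011 hours


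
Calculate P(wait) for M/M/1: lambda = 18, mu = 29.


P(wait) = rho = lambda/mu = 18/29 = 0.6207

0.6207


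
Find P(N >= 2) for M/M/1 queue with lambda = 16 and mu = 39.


P(N >= 2) = rho^2 = (16/39)^2 = 0.1683

0.1683


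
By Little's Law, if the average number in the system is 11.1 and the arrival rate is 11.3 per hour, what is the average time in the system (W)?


W = L / lambda = 11.1 / 11.3 = 0.9823 hours

0.9823 hours


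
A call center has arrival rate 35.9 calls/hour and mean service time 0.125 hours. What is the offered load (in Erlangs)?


Offered load a = lambda * E[S] = 35.9 * 0.125 = 4.49 Erlangs

4.49 Erlangs


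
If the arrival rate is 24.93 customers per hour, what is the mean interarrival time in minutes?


Mean interarrival time = 60/lambda = 60/24.93 = 2.41 minutes

2.41 minutes


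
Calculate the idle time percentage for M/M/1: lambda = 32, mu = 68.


Idle fraction = (1 - rho) * 100 = (1 - 32/68) * 100 = 52.9%

52.9%


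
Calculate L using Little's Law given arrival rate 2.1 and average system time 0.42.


L = lambda * W = 2.1 * 0.42 = 0.88

0.88


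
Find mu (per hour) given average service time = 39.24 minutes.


mu = 60 / avg_service_time = 60 / 39.24 = 1.53 per hour

1.53 per hour


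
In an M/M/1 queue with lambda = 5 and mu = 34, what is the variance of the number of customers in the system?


rho = 5/34; Var(N) = rho/(1-rho)^2 = 0.2

0.2


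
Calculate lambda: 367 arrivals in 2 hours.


lambda = total arrivals / time = 367 / 2 = 183.5 per hour

183.5 per hour


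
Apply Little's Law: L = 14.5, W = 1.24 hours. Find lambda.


lambda = L / W = 14.5 / 1.24 = 11.69 per hour

11.69 per hour


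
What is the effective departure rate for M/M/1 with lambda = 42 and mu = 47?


For a stable queue (lambda < mu), throughput = lambda = 42 per hour

42 per hour


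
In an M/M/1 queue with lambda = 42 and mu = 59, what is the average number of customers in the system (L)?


rho = 42/59; L = rho/(1-rho) = 2.47

2.47


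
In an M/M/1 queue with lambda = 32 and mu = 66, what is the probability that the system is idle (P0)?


P0 = 1 - rho = 1 - 32/66 = 0.5152

0.5152


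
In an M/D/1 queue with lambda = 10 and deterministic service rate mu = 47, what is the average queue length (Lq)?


M/D/1: Lq = rho^2 / (2*(1-rho)) where rho = 10/47; Lq = 0.03

0.03


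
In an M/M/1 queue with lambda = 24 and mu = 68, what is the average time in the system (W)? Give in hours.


W = 1/(mu - lambda) = 1/(68 - 24) = 0.0227 hours

0.0227 hours


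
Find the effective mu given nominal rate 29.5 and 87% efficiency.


Effective rate = mu * efficiency = 29.5 * 0.87 = 25.67 per hour

25.67 per hour


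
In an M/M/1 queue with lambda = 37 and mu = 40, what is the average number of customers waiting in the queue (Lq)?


rho = 37/40; Lq = rho^2/(1-rho) = 11.41

11.41


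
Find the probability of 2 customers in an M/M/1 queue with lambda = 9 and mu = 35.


rho = 9/35; P(n) = (1-rho)*rho^n = (1-9/35)*(9/35)^2 = 0.0491

0.0491


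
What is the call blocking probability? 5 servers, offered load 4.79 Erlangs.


B(N,A) = (A^N/N!) / sum(A^k/k!, k=0..N) with N=5, A=4.79 = 0.2676

0.2676


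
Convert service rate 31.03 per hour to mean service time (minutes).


Mean service time = 60/mu = 60/31.03 = 1.93 minutes

1.93 minutes


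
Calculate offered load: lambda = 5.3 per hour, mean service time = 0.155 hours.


Offered load a = lambda * E[S] = 5.3 * 0.155 = 0.82 Erlangs

0.82 Erlangs


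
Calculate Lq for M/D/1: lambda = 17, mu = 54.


M/D/1: Lq = rho^2 / (2*(1-rho)) where rho = 17/54; Lq = 0.07

0.07


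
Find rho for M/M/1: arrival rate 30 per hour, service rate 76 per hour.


rho = lambda/mu = 30/76 = 0.3947

0.3947


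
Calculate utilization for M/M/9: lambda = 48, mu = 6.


rho = lambda/(c*mu) = 48/(9*6) = 0.8889

0.8889


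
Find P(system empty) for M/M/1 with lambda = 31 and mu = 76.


P0 = 1 - rho = 1 - 31/76 = 0.5921

0.5921


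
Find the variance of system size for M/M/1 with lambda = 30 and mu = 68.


rho = 30/68; Var(N) = rho/(1-rho)^2 = 1.41

1.41


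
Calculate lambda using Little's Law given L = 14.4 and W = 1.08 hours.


lambda = L / W = 14.4 / 1.08 = 13.33 per hour

13.33 per hour


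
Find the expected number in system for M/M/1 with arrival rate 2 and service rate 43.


rho = 2/43; L = rho/(1-rho) = 0.05

0.05


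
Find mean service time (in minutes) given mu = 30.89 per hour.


Mean service time = 60/mu = 60/30.89 = 1.94 minutes

1.94 minutes


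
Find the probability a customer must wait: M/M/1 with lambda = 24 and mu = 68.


P(wait) = rho = lambda/mu = 24/68 = 0.3529

0.3529


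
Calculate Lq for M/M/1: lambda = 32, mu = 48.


rho = 32/48; Lq = rho^2/(1-rho) = 1.33

1.33


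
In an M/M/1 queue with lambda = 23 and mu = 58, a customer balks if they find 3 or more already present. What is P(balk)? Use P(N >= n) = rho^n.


P(N >= 3) = rho^3 = (23/58)^3 = 0.0624

0.0624


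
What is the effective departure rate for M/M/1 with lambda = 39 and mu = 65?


For a stable queue (lambda < mu), throughput = lambda = 39 per hour

39 per hour


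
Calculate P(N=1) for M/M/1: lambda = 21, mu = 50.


rho = 21/50; P(n) = (1-rho)*rho^n = (1-21/50)*(21/50)^1 = 0.2436

0.2436


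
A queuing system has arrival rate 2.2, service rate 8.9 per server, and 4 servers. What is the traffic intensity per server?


rho = lambda / (c * mu) = 2.2 / (4 * 8.9) = 0.0618

0.0618


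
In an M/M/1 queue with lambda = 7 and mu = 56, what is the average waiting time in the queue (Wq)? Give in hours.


rho = 7/56; Wq = rho/(mu - lambda) = 0.0026 hours

0.0026 hours


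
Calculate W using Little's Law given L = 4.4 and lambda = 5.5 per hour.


W = L / lambda = 4.4 / 5.5 = 0.8 hours

0.8 hours


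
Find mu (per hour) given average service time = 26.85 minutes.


mu = 60 / avg_service_time = 60 / 26.85 = 2.23 per hour

2.23 per hour


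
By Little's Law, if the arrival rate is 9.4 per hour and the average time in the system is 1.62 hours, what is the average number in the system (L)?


L = lambda * W = 9.4 * 1.62 = 15.23

15.23


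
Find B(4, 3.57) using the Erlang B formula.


B(N,A) = (A^N/N!) / sum(A^k/k!, k=0..N) with N=4, A=3.57 = 0.2676

0.2676


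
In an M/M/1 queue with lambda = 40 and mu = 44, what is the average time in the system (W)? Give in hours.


W = 1/(mu - lambda) = 1/(44 - 40) = 0.25 hours

0.25 hours


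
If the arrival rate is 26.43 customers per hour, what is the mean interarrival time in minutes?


Mean interarrival time = 60/lambda = 60/26.43 = 2.27 minutes

2.27 minutes


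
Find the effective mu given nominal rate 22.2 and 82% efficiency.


Effective rate = mu * efficiency = 22.2 * 0.82 = 18.2 per hour

18.2 per hour


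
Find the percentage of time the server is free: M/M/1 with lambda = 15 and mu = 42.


Idle fraction = (1 - rho) * 100 = (1 - 15/42) * 100 = 64.3%

64.3%


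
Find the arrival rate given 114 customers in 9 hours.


lambda = total arrivals / time = 114 / 9 = 12.67 per hour

12.67 per hour


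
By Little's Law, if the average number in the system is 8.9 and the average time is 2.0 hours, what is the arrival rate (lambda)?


lambda = L / W = 8.9 / 2.0 = 4.45 per hour

4.45 per hour


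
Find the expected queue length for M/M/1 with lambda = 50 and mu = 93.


rho = 50/93; Lq = rho^2/(1-rho) = 0.63

0.63


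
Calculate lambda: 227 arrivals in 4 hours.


lambda = total arrivals / time = 227 / 4 = 56.75 per hour

56.75 per hour


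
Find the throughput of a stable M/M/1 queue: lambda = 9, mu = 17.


For a stable queue (lambda < mu), throughput = lambda = 9 per hour

9 per hour


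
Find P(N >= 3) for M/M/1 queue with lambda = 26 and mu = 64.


P(N >= 3) = rho^3 = (26/64)^3 = 0.067

0.067


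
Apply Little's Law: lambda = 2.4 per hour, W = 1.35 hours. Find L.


L = lambda * W = 2.4 * 1.35 = 3.24

3.24


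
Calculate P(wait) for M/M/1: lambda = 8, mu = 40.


P(wait) = rho = lambda/mu = 8/40 = 0.2

0.2


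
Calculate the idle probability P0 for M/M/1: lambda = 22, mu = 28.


P0 = 1 - rho = 1 - 22/28 = 0.2143

0.2143


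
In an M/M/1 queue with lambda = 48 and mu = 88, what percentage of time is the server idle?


Idle fraction = (1 - rho) * 100 = (1 - 48/88) * 100 = 45.5%

45.5%


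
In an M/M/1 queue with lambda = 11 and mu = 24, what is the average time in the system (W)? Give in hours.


W = 1/(mu - lambda) = 1/(24 - 11) = 0.0769 hours

0.0769 hours


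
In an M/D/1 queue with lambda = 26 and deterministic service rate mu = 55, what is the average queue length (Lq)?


M/D/1: Lq = rho^2 / (2*(1-rho)) where rho = 26/55; Lq = 0.21

0.21


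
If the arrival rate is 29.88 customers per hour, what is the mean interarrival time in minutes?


Mean interarrival time = 60/lambda = 60/29.88 = 2.01 minutes

2.01 minutes


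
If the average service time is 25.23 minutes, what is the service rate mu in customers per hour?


mu = 60 / avg_service_time = 60 / 25.23 = 2.38 per hour

2.38 per hour


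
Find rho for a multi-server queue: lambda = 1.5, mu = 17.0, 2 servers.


rho = lambda / (c * mu) = 1.5 / (2 * 17.0) = 0.0441

0.0441


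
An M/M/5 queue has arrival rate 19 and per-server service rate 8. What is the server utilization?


rho = lambda/(c*mu) = 19/(5*8) = 0.475

0.475


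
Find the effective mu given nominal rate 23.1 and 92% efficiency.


Effective rate = mu * efficiency = 23.1 * 0.92 = 21.25 per hour

21.25 per hour


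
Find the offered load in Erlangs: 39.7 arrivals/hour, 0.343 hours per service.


Offered load a = lambda * E[S] = 39.7 * 0.343 = 13.62 Erlangs

13.62 Erlangs


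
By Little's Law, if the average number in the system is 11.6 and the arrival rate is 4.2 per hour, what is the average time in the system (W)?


W = L / lambda = 11.6 / 4.2 = 2.7619 hours

2.7619 hours


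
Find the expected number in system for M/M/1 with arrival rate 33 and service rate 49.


rho = 33/49; L = rho/(1-rho) = 2.06

2.06


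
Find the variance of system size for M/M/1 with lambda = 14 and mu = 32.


rho = 14/32; Var(N) = rho/(1-rho)^2 = 1.38

1.38


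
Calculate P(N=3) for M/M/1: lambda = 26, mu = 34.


rho = 26/34; P(n) = (1-rho)*rho^n = (1-26/34)*(26/34)^3 = 0.1052

0.1052


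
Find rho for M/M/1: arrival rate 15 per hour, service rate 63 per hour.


rho = lambda/mu = 15/63 = 0.2381

0.2381


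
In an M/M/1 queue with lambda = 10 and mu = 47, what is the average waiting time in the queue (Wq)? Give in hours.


rho = 10/47; Wq = rho/(mu - lambda) = 0.0058 hours

0.0058 hours


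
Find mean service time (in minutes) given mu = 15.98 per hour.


Mean service time = 60/mu = 60/15.98 = 3.75 minutes

3.75 minutes


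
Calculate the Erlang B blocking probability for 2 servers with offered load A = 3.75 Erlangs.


B(N,A) = (A^N/N!) / sum(A^k/k!, k=0..N) with N=2, A=3.75 = 0.5968

0.5968


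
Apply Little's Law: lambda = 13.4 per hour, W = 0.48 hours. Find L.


L = lambda * W = 13.4 * 0.48 = 6.43

6.43


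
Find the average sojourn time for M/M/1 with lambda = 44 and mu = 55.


W = 1/(mu - lambda) = 1/(55 - 44) = 0.0909 hours

0.0909 hours


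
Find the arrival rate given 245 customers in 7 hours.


lambda = total arrivals / time = 245 / 7 = 35.0 per hour

35.0 per hour


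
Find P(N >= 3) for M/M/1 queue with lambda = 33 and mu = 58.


P(N >= 3) = rho^3 = (33/58)^3 = 0.1842

0.1842


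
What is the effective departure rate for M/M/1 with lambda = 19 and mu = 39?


For a stable queue (lambda < mu), throughput = lambda = 19 per hour

19 per hour


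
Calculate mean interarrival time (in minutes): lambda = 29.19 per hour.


Mean interarrival time = 60/lambda = 60/29.19 = 2.06 minutes

2.06 minutes


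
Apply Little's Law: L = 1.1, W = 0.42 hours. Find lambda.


lambda = L / W = 1.1 / 0.42 = 2.62 per hour

2.62 per hour


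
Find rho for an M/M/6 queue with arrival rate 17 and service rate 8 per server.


rho = lambda/(c*mu) = 17/(6*8) = 0.3542

0.3542


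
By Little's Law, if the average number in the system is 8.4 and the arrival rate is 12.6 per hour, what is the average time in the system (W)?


W = L / lambda = 8.4 / 12.6 = 0.6667 hours

0.6667 hours


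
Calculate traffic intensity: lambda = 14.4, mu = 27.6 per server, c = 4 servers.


rho = lambda / (c * mu) = 14.4 / (4 * 27.6) = 0.1304

0.1304


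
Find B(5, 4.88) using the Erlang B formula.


B(N,A) = (A^N/N!) / sum(A^k/k!, k=0..N) with N=5, A=4.88 = 0.2751

0.2751


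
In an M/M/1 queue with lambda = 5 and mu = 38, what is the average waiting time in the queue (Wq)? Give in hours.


rho = 5/38; Wq = rho/(mu - lambda) = 0.004 hours

0.004 hours


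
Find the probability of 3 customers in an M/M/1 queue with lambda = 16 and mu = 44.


rho = 16/44; P(n) = (1-rho)*rho^n = (1-16/44)*(16/44)^3 = 0.0306

0.0306


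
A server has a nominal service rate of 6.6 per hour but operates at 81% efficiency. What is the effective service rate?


Effective rate = mu * efficiency = 6.6 * 0.81 = 5.35 per hour

5.35 per hour


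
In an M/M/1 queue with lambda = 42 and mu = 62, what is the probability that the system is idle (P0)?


P0 = 1 - rho = 1 - 42/62 = 0.3226

0.3226


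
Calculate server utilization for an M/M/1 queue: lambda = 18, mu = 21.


rho = lambda/mu = 18/21 = 0.8571

0.8571


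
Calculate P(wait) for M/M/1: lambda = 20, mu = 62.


P(wait) = rho = lambda/mu = 20/62 = 0.3226

0.3226


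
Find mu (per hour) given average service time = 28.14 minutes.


mu = 60 / avg_service_time = 60 / 28.14 = 2.13 per hour

2.13 per hour


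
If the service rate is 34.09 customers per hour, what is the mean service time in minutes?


Mean service time = 60/mu = 60/34.09 = 1.76 minutes

1.76 minutes


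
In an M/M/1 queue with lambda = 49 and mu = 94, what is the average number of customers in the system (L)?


rho = 49/94; L = rho/(1-rho) = 1.09

1.09


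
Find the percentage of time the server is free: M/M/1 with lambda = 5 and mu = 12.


Idle fraction = (1 - rho) * 100 = (1 - 5/12) * 100 = 58.3%

58.3%


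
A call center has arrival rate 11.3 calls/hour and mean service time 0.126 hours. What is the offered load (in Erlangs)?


Offered load a = lambda * E[S] = 11.3 * 0.126 = 1.42 Erlangs

1.42 Erlangs


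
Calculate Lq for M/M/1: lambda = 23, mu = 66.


rho = 23/66; Lq = rho^2/(1-rho) = 0.19

0.19


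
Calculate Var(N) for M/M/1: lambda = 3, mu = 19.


rho = 3/19; Var(N) = rho/(1-rho)^2 = 0.22

0.22


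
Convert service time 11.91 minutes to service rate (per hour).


mu = 60 / avg_service_time = 60 / 11.91 = 5.04 per hour

5.04 per hour


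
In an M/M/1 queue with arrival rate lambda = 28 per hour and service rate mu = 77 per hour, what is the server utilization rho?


rho = lambda/mu = 28/77 = 0.3636

0.3636


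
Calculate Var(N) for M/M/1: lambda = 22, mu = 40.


rho = 22/40; Var(N) = rho/(1-rho)^2 = 2.72

2.72


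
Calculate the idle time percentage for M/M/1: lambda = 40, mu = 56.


Idle fraction = (1 - rho) * 100 = (1 - 40/56) * 100 = 28.6%

28.6%


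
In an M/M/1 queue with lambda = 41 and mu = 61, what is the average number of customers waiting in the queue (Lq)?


rho = 41/61; Lq = rho^2/(1-rho) = 1.38

1.38


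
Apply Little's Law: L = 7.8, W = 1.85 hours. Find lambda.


lambda = L / W = 7.8 / 1.85 = 4.22 per hour

4.22 per hour


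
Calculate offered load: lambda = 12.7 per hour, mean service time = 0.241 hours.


Offered load a = lambda * E[S] = 12.7 * 0.241 = 3.06 Erlangs

3.06 Erlangs


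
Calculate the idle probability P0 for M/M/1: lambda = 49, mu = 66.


P0 = 1 - rho = 1 - 49/66 = 0.2576

0.2576


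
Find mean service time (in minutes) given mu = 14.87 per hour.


Mean service time = 60/mu = 60/14.87 = 4.03 minutes

4.03 minutes


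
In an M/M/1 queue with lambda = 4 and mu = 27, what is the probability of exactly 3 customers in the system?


rho = 4/27; P(n) = (1-rho)*rho^n = (1-4/27)*(4/27)^3 = 0.0028

0.0028


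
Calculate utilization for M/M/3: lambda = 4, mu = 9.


rho = lambda/(c*mu) = 4/(3*9) = 0.1481

0.1481


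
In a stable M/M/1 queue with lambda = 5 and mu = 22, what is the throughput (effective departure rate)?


For a stable queue (lambda < mu), throughput = lambda = 5 per hour

5 per hour


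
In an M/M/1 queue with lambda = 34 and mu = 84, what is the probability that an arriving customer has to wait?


P(wait) = rho = lambda/mu = 34/84 = 0.4048

0.4048


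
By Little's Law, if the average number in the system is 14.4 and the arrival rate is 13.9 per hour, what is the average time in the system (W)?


W = L / lambda = 14.4 / 13.9 = 1.036 hours

1.036 hours


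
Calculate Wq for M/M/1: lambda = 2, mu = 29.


rho = 2/29; Wq = rho/(mu - lambda) = 0.0026 hours

0.0026 hours


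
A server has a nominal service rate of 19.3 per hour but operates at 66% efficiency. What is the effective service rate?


Effective rate = mu * efficiency = 19.3 * 0.66 = 12.74 per hour

12.74 per hour


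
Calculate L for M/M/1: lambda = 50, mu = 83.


rho = 50/83; L = rho/(1-rho) = 1.52

1.52


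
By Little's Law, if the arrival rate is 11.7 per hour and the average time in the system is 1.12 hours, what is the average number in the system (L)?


L = lambda * W = 11.7 * 1.12 = 13.1

13.1


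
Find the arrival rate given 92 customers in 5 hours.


lambda = total arrivals / time = 92 / 5 = 18.4 per hour

18.4 per hour


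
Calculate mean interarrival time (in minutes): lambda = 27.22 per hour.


Mean interarrival time = 60/lambda = 60/27.22 = 2.2 minutes

2.2 minutes


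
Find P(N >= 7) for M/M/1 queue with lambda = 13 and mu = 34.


P(N >= 7) = rho^7 = (13/34)^7 = 0.0012

0.0012


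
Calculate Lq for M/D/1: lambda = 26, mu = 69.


M/D/1: Lq = rho^2 / (2*(1-rho)) where rho = 26/69; Lq = 0.11

0.11


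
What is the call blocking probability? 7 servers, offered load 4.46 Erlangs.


B(N,A) = (A^N/N!) / sum(A^k/k!, k=0..N) with N=7, A=4.46 = 0.0879

0.0879


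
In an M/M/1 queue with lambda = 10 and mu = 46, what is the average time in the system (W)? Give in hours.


W = 1/(mu - lambda) = 1/(46 - 10) = 0.0278 hours

0.0278 hours


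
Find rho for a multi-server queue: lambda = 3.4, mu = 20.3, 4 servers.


rho = lambda / (c * mu) = 3.4 / (4 * 20.3) = 0.0419

0.0419


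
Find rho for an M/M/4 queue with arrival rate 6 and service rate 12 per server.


rho = lambda/(c*mu) = 6/(4*12) = 0.125

0.125


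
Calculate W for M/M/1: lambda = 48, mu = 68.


W = 1/(mu - lambda) = 1/(68 - 48) = 0.05 hours

0.05 hours


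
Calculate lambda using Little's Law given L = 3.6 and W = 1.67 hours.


lambda = L / W = 3.6 / 1.67 = 2.16 per hour

2.16 per hour


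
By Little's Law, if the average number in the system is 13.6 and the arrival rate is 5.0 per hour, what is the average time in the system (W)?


W = L / lambda = 13.6 / 5.0 = 2.72 hours

2.72 hours


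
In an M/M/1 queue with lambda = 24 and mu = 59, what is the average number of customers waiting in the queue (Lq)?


rho = 24/59; Lq = rho^2/(1-rho) = 0.28

0.28


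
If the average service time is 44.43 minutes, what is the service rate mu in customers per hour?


mu = 60 / avg_service_time = 60 / 44.43 = 1.35 per hour

1.35 per hour


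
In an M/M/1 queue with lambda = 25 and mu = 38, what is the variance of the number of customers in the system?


rho = 25/38; Var(N) = rho/(1-rho)^2 = 5.62

5.62


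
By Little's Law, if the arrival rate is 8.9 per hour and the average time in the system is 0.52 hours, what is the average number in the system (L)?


L = lambda * W = 8.9 * 0.52 = 4.63

4.63


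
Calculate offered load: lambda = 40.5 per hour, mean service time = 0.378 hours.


Offered load a = lambda * E[S] = 40.5 * 0.378 = 15.31 Erlangs

15.31 Erlangs


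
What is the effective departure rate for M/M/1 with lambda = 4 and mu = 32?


For a stable queue (lambda < mu), throughput = lambda = 4 per hour

4 per hour


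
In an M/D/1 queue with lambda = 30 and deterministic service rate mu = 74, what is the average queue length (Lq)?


M/D/1: Lq = rho^2 / (2*(1-rho)) where rho = 30/74; Lq = 0.14

0.14


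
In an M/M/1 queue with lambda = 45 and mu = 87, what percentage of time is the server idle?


Idle fraction = (1 - rho) * 100 = (1 - 45/87) * 100 = 48.3%

48.3%


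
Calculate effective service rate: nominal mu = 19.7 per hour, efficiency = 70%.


Effective rate = mu * efficiency = 19.7 * 0.7 = 13.79 per hour

13.79 per hour


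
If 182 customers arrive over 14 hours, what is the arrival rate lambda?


lambda = total arrivals / time = 182 / 14 = 13.0 per hour

13.0 per hour


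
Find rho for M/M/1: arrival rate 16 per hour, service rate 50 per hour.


rho = lambda/mu = 16/50 = 0.32

0.32


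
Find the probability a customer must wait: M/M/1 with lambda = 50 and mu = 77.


P(wait) = rho = lambda/mu = 50/77 = 0.6494

0.6494


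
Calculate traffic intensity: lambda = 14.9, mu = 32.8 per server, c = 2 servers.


rho = lambda / (c * mu) = 14.9 / (2 * 32.8) = 0.2271

0.2271


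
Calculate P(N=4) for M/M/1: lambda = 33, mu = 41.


rho = 33/41; P(n) = (1-rho)*rho^n = (1-33/41)*(33/41)^4 = 0.0819

0.0819


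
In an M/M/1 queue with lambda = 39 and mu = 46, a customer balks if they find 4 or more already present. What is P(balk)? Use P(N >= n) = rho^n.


P(N >= 4) = rho^4 = (39/46)^4 = 0.5167

0.5167


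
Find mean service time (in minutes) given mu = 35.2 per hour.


Mean service time = 60/mu = 60/35.2 = 1.7 minutes

1.7 minutes


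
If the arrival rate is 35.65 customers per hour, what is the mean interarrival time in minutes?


Mean interarrival time = 60/lambda = 60/35.65 = 1.68 minutes

1.68 minutes


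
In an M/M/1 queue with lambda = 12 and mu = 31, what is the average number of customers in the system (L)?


rho = 12/31; L = rho/(1-rho) = 0.63

0.63


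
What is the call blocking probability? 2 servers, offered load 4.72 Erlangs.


B(N,A) = (A^N/N!) / sum(A^k/k!, k=0..N) with N=2, A=4.72 = 0.6607

0.6607


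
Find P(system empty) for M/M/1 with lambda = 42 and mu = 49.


P0 = 1 - rho = 1 - 42/49 = 0.1429

0.1429


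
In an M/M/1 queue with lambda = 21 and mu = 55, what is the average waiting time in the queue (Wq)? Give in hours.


rho = 21/55; Wq = rho/(mu - lambda) = 0.0112 hours

0.0112 hours


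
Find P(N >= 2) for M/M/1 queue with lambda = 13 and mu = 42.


P(N >= 2) = rho^2 = (13/42)^2 = 0.0958

0.0958


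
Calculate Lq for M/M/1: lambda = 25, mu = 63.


rho = 25/63; Lq = rho^2/(1-rho) = 0.26

0.26


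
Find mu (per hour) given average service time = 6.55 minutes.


mu = 60 / avg_service_time = 60 / 6.55 = 9.16 per hour

9.16 per hour


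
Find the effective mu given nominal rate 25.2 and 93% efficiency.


Effective rate = mu * efficiency = 25.2 * 0.93 = 23.44 per hour

23.44 per hour


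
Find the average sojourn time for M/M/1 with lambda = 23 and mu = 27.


W = 1/(mu - lambda) = 1/(27 - 23) = 0.25 hours

0.25 hours


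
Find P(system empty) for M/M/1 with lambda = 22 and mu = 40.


P0 = 1 - rho = 1 - 22/40 = 0.45

0.45


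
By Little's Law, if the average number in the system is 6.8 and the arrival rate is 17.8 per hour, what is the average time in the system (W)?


W = L / lambda = 6.8 / 17.8 = 0.382 hours

0.382 hours


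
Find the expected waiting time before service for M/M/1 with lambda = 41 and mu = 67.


rho = 41/67; Wq = rho/(mu - lambda) = 0.0235 hours

0.0235 hours


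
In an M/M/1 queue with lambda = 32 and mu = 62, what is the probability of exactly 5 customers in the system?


rho = 32/62; P(n) = (1-rho)*rho^n = (1-32/62)*(32/62)^5 = 0.0177

0.0177


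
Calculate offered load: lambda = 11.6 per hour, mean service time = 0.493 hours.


Offered load a = lambda * E[S] = 11.6 * 0.493 = 5.72 Erlangs

5.72 Erlangs


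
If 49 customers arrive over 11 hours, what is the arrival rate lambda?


lambda = total arrivals / time = 49 / 11 = 4.45 per hour

4.45 per hour


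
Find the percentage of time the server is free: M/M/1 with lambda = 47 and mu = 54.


Idle fraction = (1 - rho) * 100 = (1 - 47/54) * 100 = 13.0%

13.0%


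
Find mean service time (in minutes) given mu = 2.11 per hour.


Mean service time = 60/mu = 60/2.11 = 28.44 minutes

28.44 minutes


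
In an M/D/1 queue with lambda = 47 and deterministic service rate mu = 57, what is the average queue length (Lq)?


M/D/1: Lq = rho^2 / (2*(1-rho)) where rho = 47/57; Lq = 1.94

1.94


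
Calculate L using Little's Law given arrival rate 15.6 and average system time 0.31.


L = lambda * W = 15.6 * 0.31 = 4.84

4.84


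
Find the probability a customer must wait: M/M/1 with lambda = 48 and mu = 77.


P(wait) = rho = lambda/mu = 48/77 = 0.6234

0.6234


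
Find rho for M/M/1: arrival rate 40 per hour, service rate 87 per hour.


rho = lambda/mu = 40/87 = 0.4598

0.4598


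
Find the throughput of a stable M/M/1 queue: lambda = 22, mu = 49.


For a stable queue (lambda < mu), throughput = lambda = 22 per hour

22 per hour


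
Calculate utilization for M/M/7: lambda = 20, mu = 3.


rho = lambda/(c*mu) = 20/(7*3) = 0.9524

0.9524


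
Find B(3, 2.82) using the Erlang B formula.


B(N,A) = (A^N/N!) / sum(A^k/k!, k=0..N) with N=3, A=2.82 = 0.3241

0.3241


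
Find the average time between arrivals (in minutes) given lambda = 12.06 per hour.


Mean interarrival time = 60/lambda = 60/12.06 = 4.98 minutes

4.98 minutes


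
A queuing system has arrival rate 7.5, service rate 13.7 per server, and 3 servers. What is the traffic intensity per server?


rho = lambda / (c * mu) = 7.5 / (3 * 13.7) = 0.1825

0.1825


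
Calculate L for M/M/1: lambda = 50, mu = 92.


rho = 50/92; L = rho/(1-rho) = 1.19

1.19


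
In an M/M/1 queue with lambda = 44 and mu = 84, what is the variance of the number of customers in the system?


rho = 44/84; Var(N) = rho/(1-rho)^2 = 2.31

2.31


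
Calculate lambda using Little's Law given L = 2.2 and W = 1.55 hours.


lambda = L / W = 2.2 / 1.55 = 1.42 per hour

1.42 per hour


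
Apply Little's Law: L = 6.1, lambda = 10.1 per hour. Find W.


W = L / lambda = 6.1 / 10.1 = 0.604 hours

0.604 hours


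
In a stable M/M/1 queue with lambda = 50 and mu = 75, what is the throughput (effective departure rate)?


For a stable queue (lambda < mu), throughput = lambda = 50 per hour

50 per hour


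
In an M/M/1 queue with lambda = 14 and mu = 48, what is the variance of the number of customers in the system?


rho = 14/48; Var(N) = rho/(1-rho)^2 = 0.58

0.58


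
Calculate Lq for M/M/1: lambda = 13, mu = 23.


rho = 13/23; Lq = rho^2/(1-rho) = 0.73

0.73


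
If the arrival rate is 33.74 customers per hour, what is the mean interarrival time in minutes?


Mean interarrival time = 60/lambda = 60/33.74 = 1.78 minutes

1.78 minutes


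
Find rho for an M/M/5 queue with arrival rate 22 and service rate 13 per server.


rho = lambda/(c*mu) = 22/(5*13) = 0.3385

0.3385


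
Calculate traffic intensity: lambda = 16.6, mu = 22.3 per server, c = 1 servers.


rho = lambda / (c * mu) = 16.6 / (1 * 22.3) = 0.7444

0.7444


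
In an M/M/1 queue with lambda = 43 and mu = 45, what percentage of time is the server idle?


Idle fraction = (1 - rho) * 100 = (1 - 43/45) * 100 = 4.4%

4.4%


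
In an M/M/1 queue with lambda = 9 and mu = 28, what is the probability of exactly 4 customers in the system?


rho = 9/28; P(n) = (1-rho)*rho^n = (1-9/28)*(9/28)^4 = 0.0072

0.0072


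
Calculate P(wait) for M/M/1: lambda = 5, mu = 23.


P(wait) = rho = lambda/mu = 5/23 = 0.2174

0.2174


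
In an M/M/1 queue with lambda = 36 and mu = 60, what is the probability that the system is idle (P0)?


P0 = 1 - rho = 1 - 36/60 = 0.4

0.4


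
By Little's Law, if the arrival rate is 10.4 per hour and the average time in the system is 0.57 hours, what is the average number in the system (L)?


L = lambda * W = 10.4 * 0.57 = 5.93

5.93


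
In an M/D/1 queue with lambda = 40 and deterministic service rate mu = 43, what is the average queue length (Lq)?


M/D/1: Lq = rho^2 / (2*(1-rho)) where rho = 40/43; Lq = 6.2

6.2


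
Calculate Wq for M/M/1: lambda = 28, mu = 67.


rho = 28/67; Wq = rho/(mu - lambda) = 0.0107 hours

0.0107 hours


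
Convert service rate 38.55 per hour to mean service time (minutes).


Mean service time = 60/mu = 60/38.55 = 1.56 minutes

1.56 minutes


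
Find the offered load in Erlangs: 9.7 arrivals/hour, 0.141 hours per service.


Offered load a = lambda * E[S] = 9.7 * 0.141 = 1.37 Erlangs

1.37 Erlangs


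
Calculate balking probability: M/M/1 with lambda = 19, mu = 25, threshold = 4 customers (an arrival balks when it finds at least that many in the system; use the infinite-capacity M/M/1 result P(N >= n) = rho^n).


P(N >= 4) = rho^4 = (19/25)^4 = 0.3336

0.3336


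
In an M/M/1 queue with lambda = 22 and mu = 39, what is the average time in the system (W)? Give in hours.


W = 1/(mu - lambda) = 1/(39 - 22) = 0.0588 hours

0.0588 hours


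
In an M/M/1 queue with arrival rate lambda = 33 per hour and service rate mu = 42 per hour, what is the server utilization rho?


rho = lambda/mu = 33/42 = 0.7857

0.7857


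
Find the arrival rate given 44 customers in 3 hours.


lambda = total arrivals / time = 44 / 3 = 14.67 per hour

14.67 per hour


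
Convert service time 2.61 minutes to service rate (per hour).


mu = 60 / avg_service_time = 60 / 2.61 = 22.99 per hour

22.99 per hour


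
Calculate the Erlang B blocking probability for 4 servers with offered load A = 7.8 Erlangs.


B(N,A) = (A^N/N!) / sum(A^k/k!, k=0..N) with N=4, A=7.8 = 0.5659

0.5659


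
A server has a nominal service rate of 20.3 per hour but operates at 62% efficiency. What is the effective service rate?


Effective rate = mu * efficiency = 20.3 * 0.62 = 12.59 per hour

12.59 per hour


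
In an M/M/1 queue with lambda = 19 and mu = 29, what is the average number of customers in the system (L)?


rho = 19/29; L = rho/(1-rho) = 1.9

1.9


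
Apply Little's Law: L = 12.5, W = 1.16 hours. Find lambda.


lambda = L / W = 12.5 / 1.16 = 10.78 per hour

10.78 per hour


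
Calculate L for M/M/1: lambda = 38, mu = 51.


rho = 38/51; L = rho/(1-rho) = 2.92

2.92


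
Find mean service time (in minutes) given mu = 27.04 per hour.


Mean service time = 60/mu = 60/27.04 = 2.22 minutes

2.22 minutes
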